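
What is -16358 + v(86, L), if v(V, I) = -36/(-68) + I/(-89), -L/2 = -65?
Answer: -24751063/1513 ≈ -16359.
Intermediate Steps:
L = 130 (L = -2*(-65) = 130)
v(V, I) = 9/17 - I/89 (v(V, I) = -36*(-1/68) + I*(-1/89) = 9/17 - I/89)
-16358 + v(86, L) = -16358 + (9/17 - 1/89*130) = -16358 + (9/17 - 130/89) = -16358 - 1409/1513 = -24751063/1513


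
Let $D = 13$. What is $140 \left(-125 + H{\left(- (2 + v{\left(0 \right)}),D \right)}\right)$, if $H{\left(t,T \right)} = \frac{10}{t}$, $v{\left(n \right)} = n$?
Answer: $-18200$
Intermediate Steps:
$140 \left(-125 + H{\left(- (2 + v{\left(0 \right)}),D \right)}\right) = 140 \left(-125 + \frac{10}{\left(-1\right) \left(2 + 0\right)}\right) = 140 \left(-125 + \frac{10}{\left(-1\right) 2}\right) = 140 \left(-125 + \frac{10}{-2}\right) = 140 \left(-125 + 10 \left(- \frac{1}{2}\right)\right) = 140 \left(-125 - 5\right) = 140 \left(-130\right) = -18200$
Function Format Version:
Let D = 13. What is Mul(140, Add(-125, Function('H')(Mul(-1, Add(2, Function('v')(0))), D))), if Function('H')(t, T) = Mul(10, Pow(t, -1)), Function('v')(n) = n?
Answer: -18200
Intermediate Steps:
Mul(140, Add(-125, Function('H')(Mul(-1, Add(2, Function('v')(0))), D))) = Mul(140, Add(-125, Mul(10, Pow(Mul(-1, Add(2, 0)), -1)))) = Mul(140, Add(-125, Mul(10, Pow(Mul(-1, 2), -1)))) = Mul(140, Add(-125, Mul(10, Pow(-2, -1)))) = Mul(140, Add(-125, Mul(10, Rational(-1, 2)))) = Mul(140, Add(-125, -5)) = Mul(140, -130) = -18200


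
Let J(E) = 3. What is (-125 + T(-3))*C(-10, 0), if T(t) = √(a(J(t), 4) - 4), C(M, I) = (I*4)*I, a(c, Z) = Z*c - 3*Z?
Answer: 0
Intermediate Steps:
a(c, Z) = -3*Z + Z*c
C(M, I) = 4*I² (C(M, I) = (4*I)*I = 4*I²)
T(t) = 2*I (T(t) = √(4*(-3 + 3) - 4) = √(4*0 - 4) = √(0 - 4) = √(-4) = 2*I)
(-125 + T(-3))*C(-10, 0) = (-125 + 2*I)*(4*0²) = (-125 + 2*I)*(4*0) = (-125 + 2*I)*0 = 0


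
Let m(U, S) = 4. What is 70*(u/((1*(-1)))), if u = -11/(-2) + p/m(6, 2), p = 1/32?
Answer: -24675/64 ≈ -385.55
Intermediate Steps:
p = 1/32 ≈ 0.031250
u = 705/128 (u = -11/(-2) + (1/32)/4 = -11*(-½) + (1/32)*(¼) = 11/2 + 1/128 = 705/128 ≈ 5.5078)
70*(u/((1*(-1)))) = 70*(705/(128*((1*(-1))))) = 70*((705/128)/(-1)) = 70*((705/128)*(-1)) = 70*(-705/128) = -24675/64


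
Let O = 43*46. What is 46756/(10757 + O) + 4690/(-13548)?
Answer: 95620523/28755630 ≈ 3.3253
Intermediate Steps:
O = 1978
46756/(10757 + O) + 4690/(-13548) = 46756/(10757 + 1978) + 4690/(-13548) = 46756/12735 + 4690*(-1/13548) = 46756*(1/12735) - 2345/6774 = 46756/12735 - 2345/6774 = 95620523/28755630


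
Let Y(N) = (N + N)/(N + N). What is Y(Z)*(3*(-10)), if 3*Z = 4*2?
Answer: -30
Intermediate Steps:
Z = 8/3 (Z = (4*2)/3 = (⅓)*8 = 8/3 ≈ 2.6667)
Y(N) = 1 (Y(N) = (2*N)/((2*N)) = (2*N)*(1/(2*N)) = 1)
Y(Z)*(3*(-10)) = 1*(3*(-10)) = 1*(-30) = -30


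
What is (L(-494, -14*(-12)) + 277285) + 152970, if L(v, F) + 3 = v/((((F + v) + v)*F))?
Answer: 29635758007/68880 ≈ 4.3025e+5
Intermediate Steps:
L(v, F) = -3 + v/(F*(F + 2*v)) (L(v, F) = -3 + v/((((F + v) + v)*F)) = -3 + v/(((F + 2*v)*F)) = -3 + v/((F*(F + 2*v))) = -3 + v*(1/(F*(F + 2*v))) = -3 + v/(F*(F + 2*v)))
(L(-494, -14*(-12)) + 277285) + 152970 = ((-494 - 3*(-14*(-12))² - 6*(-14*(-12))*(-494))/(((-14*(-12)))*(-14*(-12) + 2*(-494))) + 277285) + 152970 = ((-494 - 3*168² - 6*168*(-494))/(168*(168 - 988)) + 277285) + 152970 = ((1/168)*(-494 - 3*28224 + 497952)/(-820) + 277285) + 152970 = ((1/168)*(-1/820)*(-494 - 84672 + 497952) + 277285) + 152970 = ((1/168)*(-1/820)*412786 + 277285) + 152970 = (-206393/68880 + 277285) + 152970 = 19099184407/68880 + 152970 = 29635758007/68880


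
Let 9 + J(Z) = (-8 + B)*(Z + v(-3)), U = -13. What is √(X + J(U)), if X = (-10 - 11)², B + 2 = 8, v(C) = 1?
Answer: 2*√114 ≈ 21.354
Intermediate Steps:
B = 6 (B = -2 + 8 = 6)
J(Z) = -11 - 2*Z (J(Z) = -9 + (-8 + 6)*(Z + 1) = -9 - 2*(1 + Z) = -9 + (-2 - 2*Z) = -11 - 2*Z)
X = 441 (X = (-21)² = 441)
√(X + J(U)) = √(441 + (-11 - 2*(-13))) = √(441 + (-11 + 26)) = √(441 + 15) = √456 = 2*√114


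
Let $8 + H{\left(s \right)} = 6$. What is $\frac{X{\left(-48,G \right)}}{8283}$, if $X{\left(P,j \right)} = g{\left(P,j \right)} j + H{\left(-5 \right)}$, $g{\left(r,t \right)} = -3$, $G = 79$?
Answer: $- \frac{239}{8283} \approx -0.028854$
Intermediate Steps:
$H{\left(s \right)} = -2$ ($H{\left(s \right)} = -8 + 6 = -2$)
$X{\left(P,j \right)} = -2 - 3 j$ ($X{\left(P,j \right)} = - 3 j - 2 = -2 - 3 j$)
$\frac{X{\left(-48,G \right)}}{8283} = \frac{-2 - 237}{8283} = \left(-2 - 237\right) \frac{1}{8283} = \left(-239\right) \frac{1}{8283} = - \frac{239}{8283}$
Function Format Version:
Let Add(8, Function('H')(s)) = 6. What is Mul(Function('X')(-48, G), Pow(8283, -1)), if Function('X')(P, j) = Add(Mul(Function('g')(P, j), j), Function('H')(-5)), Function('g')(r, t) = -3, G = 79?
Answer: Rational(-239, 8283) ≈ -0.028854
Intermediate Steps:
Function('H')(s) = -2 (Function('H')(s) = Add(-8, 6) = -2)
Function('X')(P, j) = Add(-2, Mul(-3, j)) (Function('X')(P, j) = Add(Mul(-3, j), -2) = Add(-2, Mul(-3, j)))
Mul(Function('X')(-48, G), Pow(8283, -1)) = Mul(Add(-2, Mul(-3, 79)), Pow(8283, -1)) = Mul(Add(-2, -237), Rational(1, 8283)) = Mul(-239, Rational(1, 8283)) = Rational(-239, 8283)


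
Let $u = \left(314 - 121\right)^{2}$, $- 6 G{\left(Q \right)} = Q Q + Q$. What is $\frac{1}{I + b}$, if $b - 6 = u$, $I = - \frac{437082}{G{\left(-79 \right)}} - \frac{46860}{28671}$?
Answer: $\frac{9815039}{369820428879} \approx 2.654 \cdot 10^{-5}$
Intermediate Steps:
$G{\left(Q \right)} = - \frac{Q}{6} - \frac{Q^{2}}{6}$ ($G{\left(Q \right)} = - \frac{Q Q + Q}{6} = - \frac{Q^{2} + Q}{6} = - \frac{Q + Q^{2}}{6} = - \frac{Q}{6} - \frac{Q^{2}}{6}$)
$u = 37249$ ($u = 193^{2} = 37249$)
$I = \frac{4161150934}{9815039}$ ($I = - \frac{437082}{\left(- \frac{1}{6}\right) \left(-79\right) \left(1 - 79\right)} - \frac{46860}{28671} = - \frac{437082}{\left(- \frac{1}{6}\right) \left(-79\right) \left(-78\right)} - \frac{15620}{9557} = - \frac{437082}{-1027} - \frac{15620}{9557} = \left(-437082\right) \left(- \frac{1}{1027}\right) - \frac{15620}{9557} = \frac{437082}{1027} - \frac{15620}{9557} = \frac{4161150934}{9815039} \approx 423.96$)
$b = 37255$ ($b = 6 + 37249 = 37255$)
$\frac{1}{I + b} = \frac{1}{\frac{4161150934}{9815039} + 37255} = \frac{1}{\frac{369820428879}{9815039}} = \frac{9815039}{369820428879}$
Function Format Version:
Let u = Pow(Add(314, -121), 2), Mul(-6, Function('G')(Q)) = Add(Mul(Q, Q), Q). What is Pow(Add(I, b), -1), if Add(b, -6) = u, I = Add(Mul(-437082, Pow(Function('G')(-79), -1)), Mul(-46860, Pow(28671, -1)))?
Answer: Rational(9815039, 369820428879) ≈ 2.6540e-5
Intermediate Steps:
Function('G')(Q) = Add(Mul(Rational(-1, 6), Q), Mul(Rational(-1, 6), Pow(Q, 2))) (Function('G')(Q) = Mul(Rational(-1, 6), Add(Mul(Q, Q), Q)) = Mul(Rational(-1, 6), Add(Pow(Q, 2), Q)) = Mul(Rational(-1, 6), Add(Q, Pow(Q, 2))) = Add(Mul(Rational(-1, 6), Q), Mul(Rational(-1, 6), Pow(Q, 2))))
u = 37249 (u = Pow(193, 2) = 37249)
I = Rational(4161150934, 9815039) (I = Add(Mul(-437082, Pow(Mul(Rational(-1, 6), -79, Add(1, -79)), -1)), Mul(-46860, Pow(28671, -1))) = Add(Mul(-437082, Pow(Mul(Rational(-1, 6), -79, -78), -1)), Mul(-46860, Rational(1, 28671))) = Add(Mul(-437082, Pow(-1027, -1)), Rational(-15620, 9557)) = Add(Mul(-437082, Rational(-1, 1027)), Rational(-15620, 9557)) = Add(Rational(437082, 1027), Rational(-15620, 9557)) = Rational(4161150934, 9815039) ≈ 423.96)
b = 37255 (b = Add(6, 37249) = 37255)
Pow(Add(I, b), -1) = Pow(Add(Rational(4161150934, 9815039), 37255), -1) = Pow(Rational(369820428879, 9815039), -1) = Rational(9815039, 369820428879)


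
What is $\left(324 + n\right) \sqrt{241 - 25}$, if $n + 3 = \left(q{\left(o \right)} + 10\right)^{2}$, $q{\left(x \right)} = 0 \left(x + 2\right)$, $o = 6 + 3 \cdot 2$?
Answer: $2526 \sqrt{6} \approx 6187.4$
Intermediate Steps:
$o = 12$ ($o = 6 + 6 = 12$)
$q{\left(x \right)} = 0$ ($q{\left(x \right)} = 0 \left(2 + x\right) = 0$)
$n = 97$ ($n = -3 + \left(0 + 10\right)^{2} = -3 + 10^{2} = -3 + 100 = 97$)
$\left(324 + n\right) \sqrt{241 - 25} = \left(324 + 97\right) \sqrt{241 - 25} = 421 \sqrt{216} = 421 \cdot 6 \sqrt{6} = 2526 \sqrt{6}$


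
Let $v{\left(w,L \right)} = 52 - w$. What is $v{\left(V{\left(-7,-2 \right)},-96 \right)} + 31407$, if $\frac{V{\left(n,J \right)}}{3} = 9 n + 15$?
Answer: $31603$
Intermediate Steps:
$V{\left(n,J \right)} = 45 + 27 n$ ($V{\left(n,J \right)} = 3 \left(9 n + 15\right) = 3 \left(15 + 9 n\right) = 45 + 27 n$)
$v{\left(V{\left(-7,-2 \right)},-96 \right)} + 31407 = \left(52 - \left(45 + 27 \left(-7\right)\right)\right) + 31407 = \left(52 - \left(45 - 189\right)\right) + 31407 = \left(52 - -144\right) + 31407 = \left(52 + 144\right) + 31407 = 196 + 31407 = 31603$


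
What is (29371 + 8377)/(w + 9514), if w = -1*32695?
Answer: -37748/23181 ≈ -1.6284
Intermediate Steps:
w = -32695
(29371 + 8377)/(w + 9514) = (29371 + 8377)/(-32695 + 9514) = 37748/(-23181) = 37748*(-1/23181) = -37748/23181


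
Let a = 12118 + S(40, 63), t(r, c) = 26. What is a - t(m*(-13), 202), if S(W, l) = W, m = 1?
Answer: 12132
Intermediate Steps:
a = 12158 (a = 12118 + 40 = 12158)
a - t(m*(-13), 202) = 12158 - 1*26 = 12158 - 26 = 12132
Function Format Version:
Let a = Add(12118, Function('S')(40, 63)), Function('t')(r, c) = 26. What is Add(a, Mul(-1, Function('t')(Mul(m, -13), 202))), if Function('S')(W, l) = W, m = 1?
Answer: 12132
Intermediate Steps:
a = 12158 (a = Add(12118, 40) = 12158)
Add(a, Mul(-1, Function('t')(Mul(m, -13), 202))) = Add(12158, Mul(-1, 26)) = Add(12158, -26) = 12132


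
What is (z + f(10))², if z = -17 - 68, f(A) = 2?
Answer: 6889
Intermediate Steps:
z = -85
(z + f(10))² = (-85 + 2)² = (-83)² = 6889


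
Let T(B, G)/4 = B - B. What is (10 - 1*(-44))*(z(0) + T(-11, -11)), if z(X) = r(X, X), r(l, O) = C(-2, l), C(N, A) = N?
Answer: -108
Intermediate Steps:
T(B, G) = 0 (T(B, G) = 4*(B - B) = 4*0 = 0)
r(l, O) = -2
z(X) = -2
(10 - 1*(-44))*(z(0) + T(-11, -11)) = (10 - 1*(-44))*(-2 + 0) = (10 + 44)*(-2) = 54*(-2) = -108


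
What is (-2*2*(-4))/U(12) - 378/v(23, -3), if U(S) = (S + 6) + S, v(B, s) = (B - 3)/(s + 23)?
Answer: -5662/15 ≈ -377.47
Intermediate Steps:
v(B, s) = (-3 + B)/(23 + s)
U(S) = 6 + 2*S (U(S) = (6 + S) + S = 6 + 2*S)
(-2*2*(-4))/U(12) - 378/v(23, -3) = (-2*2*(-4))/(6 + 2*12) - 378*(23 - 3)/(-3 + 23) = (-4*(-4))/(6 + 24) - 378/1 = 16/30 - 378/1 = 16*(1/30) - 378/1 = 8/15 - 378*1 = 8/15 - 378 = -5662/15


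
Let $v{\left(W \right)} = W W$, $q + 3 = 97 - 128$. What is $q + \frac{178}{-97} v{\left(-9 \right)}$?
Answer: $- \frac{17716}{97} \approx -182.64$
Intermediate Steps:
$q = -34$ ($q = -3 + \left(97 - 128\right) = -3 - 31 = -34$)
$v{\left(W \right)} = W^{2}$
$q + \frac{178}{-97} v{\left(-9 \right)} = -34 + \frac{178}{-97} \left(-9\right)^{2} = -34 + 178 \left(- \frac{1}{97}\right) 81 = -34 - \frac{14418}{97} = - \frac{17716}{97}$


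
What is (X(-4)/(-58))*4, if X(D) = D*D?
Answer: -32/29 ≈ -1.1034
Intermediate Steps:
X(D) = D**2
(X(-4)/(-58))*4 = ((-4)**2/(-58))*4 = (16*(-1/58))*4 = -8/29*4 = -32/29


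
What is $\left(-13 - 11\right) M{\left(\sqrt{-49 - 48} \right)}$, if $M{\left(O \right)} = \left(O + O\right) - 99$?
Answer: $2376 - 48 i \sqrt{97} \approx 2376.0 - 472.75 i$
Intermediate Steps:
$M{\left(O \right)} = -99 + 2 O$ ($M{\left(O \right)} = 2 O - 99 = -99 + 2 O$)
$\left(-13 - 11\right) M{\left(\sqrt{-49 - 48} \right)} = \left(-13 - 11\right) \left(-99 + 2 \sqrt{-49 - 48}\right) = - 24 \left(-99 + 2 \sqrt{-97}\right) = - 24 \left(-99 + 2 i \sqrt{97}\right) = 2376 - 48 i \sqrt{97}$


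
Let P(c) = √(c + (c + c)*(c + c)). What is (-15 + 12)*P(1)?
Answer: -3*√5 ≈ -6.7082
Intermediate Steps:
P(c) = √(c + 4*c²) (P(c) = √(c + (2*c)*(2*c)) = √(c + 4*c²))
(-15 + 12)*P(1) = (-15 + 12)*√(1*(1 + 4*1)) = -3*√(1 + 4) = -3*√5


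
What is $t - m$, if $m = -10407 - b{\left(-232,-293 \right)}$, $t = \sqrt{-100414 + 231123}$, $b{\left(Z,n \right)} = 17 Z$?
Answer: $6463 + \sqrt{130709} \approx 6824.5$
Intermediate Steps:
$t = \sqrt{130709} \approx 361.54$
$m = -6463$ ($m = -10407 - 17 \left(-232\right) = -10407 - -3944 = -10407 + 3944 = -6463$)
$t - m = \sqrt{130709} - -6463 = \sqrt{130709} + 6463 = 6463 + \sqrt{130709}$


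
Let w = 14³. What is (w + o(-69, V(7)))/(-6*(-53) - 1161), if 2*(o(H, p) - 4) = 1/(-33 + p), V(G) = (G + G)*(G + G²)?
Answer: -4127497/1266186 ≈ -3.2598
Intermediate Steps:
w = 2744
V(G) = 2*G*(G + G²) (V(G) = (2*G)*(G + G²) = 2*G*(G + G²))
o(H, p) = 4 + 1/(2*(-33 + p))
(w + o(-69, V(7)))/(-6*(-53) - 1161) = (2744 + (-263 + 8*(2*7²*(1 + 7)))/(2*(-33 + 2*7²*(1 + 7))))/(-6*(-53) - 1161) = (2744 + (-263 + 8*(2*49*8))/(2*(-33 + 2*49*8)))/(318 - 1161) = (2744 + (-263 + 8*784)/(2*(-33 + 784)))/(-843) = (2744 + (½)*(-263 + 6272)/751)*(-1/843) = (2744 + (½)*(1/751)*6009)*(-1/843) = (2744 + 6009/1502)*(-1/843) = (4127497/1502)*(-1/843) = -4127497/1266186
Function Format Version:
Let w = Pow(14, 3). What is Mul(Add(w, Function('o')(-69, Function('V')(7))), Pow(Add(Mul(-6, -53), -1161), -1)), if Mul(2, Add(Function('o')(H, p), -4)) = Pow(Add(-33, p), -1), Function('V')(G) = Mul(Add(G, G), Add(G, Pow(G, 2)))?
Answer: Rational(-4127497, 1266186) ≈ -3.2598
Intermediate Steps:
w = 2744
Function('V')(G) = Mul(2, G, Add(G, Pow(G, 2))) (Function('V')(G) = Mul(Mul(2, G), Add(G, Pow(G, 2))) = Mul(2, G, Add(G, Pow(G, 2))))
Function('o')(H, p) = Add(4, Mul(Rational(1, 2), Pow(Add(-33, p), -1)))
Mul(Add(w, Function('o')(-69, Function('V')(7))), Pow(Add(Mul(-6, -53), -1161), -1)) = Mul(Add(2744, Mul(Rational(1, 2), Pow(Add(-33, Mul(2, Pow(7, 2), Add(1, 7))), -1), Add(-263, Mul(8, Mul(2, Pow(7, 2), Add(1, 7)))))), Pow(Add(Mul(-6, -53), -1161), -1)) = Mul(Add(2744, Mul(Rational(1, 2), Pow(Add(-33, Mul(2, 49, 8)), -1), Add(-263, Mul(8, Mul(2, 49, 8))))), Pow(Add(318, -1161), -1)) = Mul(Add(2744, Mul(Rational(1, 2), Pow(Add(-33, 784), -1), Add(-263, Mul(8, 784)))), Pow(-843, -1)) = Mul(Add(2744, Mul(Rational(1, 2), Pow(751, -1), Add(-263, 6272))), Rational(-1, 843)) = Mul(Add(2744, Mul(Rational(1, 2), Rational(1, 751), 6009)), Rational(-1, 843)) = Mul(Add(2744, Rational(6009, 1502)), Rational(-1, 843)) = Mul(Rational(4127497, 1502), Rational(-1, 843)) = Rational(-4127497, 1266186)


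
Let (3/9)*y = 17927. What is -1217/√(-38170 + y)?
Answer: -1217*√15611/15611 ≈ -9.7404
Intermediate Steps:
y = 53781 (y = 3*17927 = 53781)
-1217/√(-38170 + y) = -1217/√(-38170 + 53781) = -1217*√15611/15611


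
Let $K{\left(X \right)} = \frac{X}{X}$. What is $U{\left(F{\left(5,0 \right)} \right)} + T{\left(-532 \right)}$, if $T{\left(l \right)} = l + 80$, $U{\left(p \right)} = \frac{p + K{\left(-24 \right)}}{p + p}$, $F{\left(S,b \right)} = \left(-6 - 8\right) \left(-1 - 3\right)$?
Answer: $- \frac{50567}{112} \approx -451.49$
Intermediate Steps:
$K{\left(X \right)} = 1$
$F{\left(S,b \right)} = 56$ ($F{\left(S,b \right)} = \left(-14\right) \left(-4\right) = 56$)
$U{\left(p \right)} = \frac{1 + p}{2 p}$ ($U{\left(p \right)} = \frac{p + 1}{p + p} = \frac{1 + p}{2 p}$)
$T{\left(l \right)} = 80 + l$
$U{\left(F{\left(5,0 \right)} \right)} + T{\left(-532 \right)} = \frac{1 + 56}{2 \cdot 56} + \left(80 - 532\right) = \frac{1}{2} \cdot \frac{1}{56} \cdot 57 - 452 = \frac{57}{112} - 452 = - \frac{50567}{112}$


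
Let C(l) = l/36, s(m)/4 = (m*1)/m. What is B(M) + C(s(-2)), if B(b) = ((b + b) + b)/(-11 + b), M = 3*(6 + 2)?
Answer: 661/117 ≈ 5.6496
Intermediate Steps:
s(m) = 4 (s(m) = 4*((m*1)/m) = 4*(m/m) = 4*1 = 4)
C(l) = l/36 (C(l) = l*(1/36) = l/36)
M = 24 (M = 3*8 = 24)
B(b) = 3*b/(-11 + b) (B(b) = (2*b + b)/(-11 + b) = (3*b)/(-11 + b) = 3*b/(-11 + b))
B(M) + C(s(-2)) = 3*24/(-11 + 24) + (1/36)*4 = 3*24/13 + ⅑ = 3*24*(1/13) + ⅑ = 72/13 + ⅑ = 661/117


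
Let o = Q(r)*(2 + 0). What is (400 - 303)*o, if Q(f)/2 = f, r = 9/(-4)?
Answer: -873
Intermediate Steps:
r = -9/4 (r = 9*(-¼) = -9/4 ≈ -2.2500)
Q(f) = 2*f
o = -9 (o = (2*(-9/4))*(2 + 0) = -9/2*2 = -9)
(400 - 303)*o = (400 - 303)*(-9) = 97*(-9) = -873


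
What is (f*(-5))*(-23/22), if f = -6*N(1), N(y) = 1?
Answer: -345/11 ≈ -31.364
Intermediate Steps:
f = -6 (f = -6*1 = -6)
(f*(-5))*(-23/22) = (-6*(-5))*(-23/22) = 30*(-23*1/22) = 30*(-23/22) = -345/11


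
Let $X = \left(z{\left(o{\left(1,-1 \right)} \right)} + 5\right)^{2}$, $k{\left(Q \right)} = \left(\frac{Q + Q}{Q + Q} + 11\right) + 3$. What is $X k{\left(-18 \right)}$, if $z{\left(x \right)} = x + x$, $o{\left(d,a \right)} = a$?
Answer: $135$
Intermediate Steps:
$z{\left(x \right)} = 2 x$
$k{\left(Q \right)} = 15$ ($k{\left(Q \right)} = \left(\frac{2 Q}{2 Q} + 11\right) + 3 = \left(2 Q \frac{1}{2 Q} + 11\right) + 3 = \left(1 + 11\right) + 3 = 12 + 3 = 15$)
$X = 9$ ($X = \left(2 \left(-1\right) + 5\right)^{2} = \left(-2 + 5\right)^{2} = 3^{2} = 9$)
$X k{\left(-18 \right)} = 9 \cdot 15 = 135$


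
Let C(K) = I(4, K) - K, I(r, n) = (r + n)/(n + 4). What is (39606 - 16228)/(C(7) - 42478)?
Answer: -11689/21242 ≈ -0.55028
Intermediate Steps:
I(r, n) = (n + r)/(4 + n)
C(K) = 1 - K (C(K) = (K + 4)/(4 + K) - K = (4 + K)/(4 + K) - K = 1 - K)
(39606 - 16228)/(C(7) - 42478) = (39606 - 16228)/((1 - 1*7) - 42478) = 23378/((1 - 7) - 42478) = 23378/(-6 - 42478) = 23378/(-42484) = 23378*(-1/42484) = -11689/21242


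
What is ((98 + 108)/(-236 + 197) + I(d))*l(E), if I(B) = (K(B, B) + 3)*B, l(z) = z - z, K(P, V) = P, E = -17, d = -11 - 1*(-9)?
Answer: 0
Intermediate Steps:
d = -2 (d = -11 + 9 = -2)
l(z) = 0
I(B) = B*(3 + B) (I(B) = (B + 3)*B = (3 + B)*B = B*(3 + B))
((98 + 108)/(-236 + 197) + I(d))*l(E) = ((98 + 108)/(-236 + 197) - 2*(3 - 2))*0 = (206/(-39) - 2*1)*0 = (206*(-1/39) - 2)*0 = (-206/39 - 2)*0 = -284/39*0 = 0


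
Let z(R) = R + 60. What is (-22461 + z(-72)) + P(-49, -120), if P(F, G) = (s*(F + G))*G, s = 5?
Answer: 78927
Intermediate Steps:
z(R) = 60 + R
P(F, G) = G*(5*F + 5*G) (P(F, G) = (5*(F + G))*G = (5*F + 5*G)*G = G*(5*F + 5*G))
(-22461 + z(-72)) + P(-49, -120) = (-22461 + (60 - 72)) + 5*(-120)*(-49 - 120) = (-22461 - 12) + 5*(-120)*(-169) = -22473 + 101400 = 78927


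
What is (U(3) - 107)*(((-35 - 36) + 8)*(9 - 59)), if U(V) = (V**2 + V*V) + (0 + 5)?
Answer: -264600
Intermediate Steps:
U(V) = 5 + 2*V**2 (U(V) = (V**2 + V**2) + 5 = 2*V**2 + 5 = 5 + 2*V**2)
(U(3) - 107)*(((-35 - 36) + 8)*(9 - 59)) = ((5 + 2*3**2) - 107)*(((-35 - 36) + 8)*(9 - 59)) = ((5 + 2*9) - 107)*((-71 + 8)*(-50)) = ((5 + 18) - 107)*(-63*(-50)) = (23 - 107)*3150 = -84*3150 = -264600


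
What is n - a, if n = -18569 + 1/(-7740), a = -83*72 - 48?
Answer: -97098301/7740 ≈ -12545.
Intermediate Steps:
a = -6024 (a = -5976 - 48 = -6024)
n = -143724061/7740 (n = -18569 - 1/7740 = -143724061/7740 ≈ -18569.)
n - a = -143724061/7740 - 1*(-6024) = -143724061/7740 + 6024 = -97098301/7740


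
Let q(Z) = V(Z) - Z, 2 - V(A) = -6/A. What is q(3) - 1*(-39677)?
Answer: 39678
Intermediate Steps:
V(A) = 2 + 6/A (V(A) = 2 - (-6)/A = 2 + 6/A)
q(Z) = 2 - Z + 6/Z (q(Z) = (2 + 6/Z) - Z = 2 - Z + 6/Z)
q(3) - 1*(-39677) = (2 - 1*3 + 6/3) - 1*(-39677) = (2 - 3 + 6*(⅓)) + 39677 = (2 - 3 + 2) + 39677 = 1 + 39677 = 39678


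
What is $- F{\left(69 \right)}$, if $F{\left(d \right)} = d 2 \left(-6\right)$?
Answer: $828$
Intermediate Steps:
$F{\left(d \right)} = - 12 d$ ($F{\left(d \right)} = 2 d \left(-6\right) = - 12 d$)
$- F{\left(69 \right)} = - \left(-12\right) 69 = \left(-1\right) \left(-828\right) = 828$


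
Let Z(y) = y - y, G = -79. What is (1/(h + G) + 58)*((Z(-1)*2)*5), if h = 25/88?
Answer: 0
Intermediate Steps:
Z(y) = 0
h = 25/88 (h = 25*(1/88) = 25/88 ≈ 0.28409)
(1/(h + G) + 58)*((Z(-1)*2)*5) = (1/(25/88 - 79) + 58)*((0*2)*5) = (1/(-6927/88) + 58)*(0*5) = (-88/6927 + 58)*0 = (401678/6927)*0 = 0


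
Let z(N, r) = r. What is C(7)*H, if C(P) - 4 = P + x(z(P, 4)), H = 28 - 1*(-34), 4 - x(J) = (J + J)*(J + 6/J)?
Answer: -1798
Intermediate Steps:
x(J) = 4 - 2*J*(J + 6/J) (x(J) = 4 - (J + J)*(J + 6/J) = 4 - 2*J*(J + 6/J))
H = 62 (H = 28 + 34 = 62)
C(P) = -36 + P (C(P) = 4 + (P + (-8 - 2*4**2)) = 4 + (P + (-8 - 2*16)) = 4 + (P + (-8 - 32)) = 4 + (P - 40) = 4 + (-40 + P) = -36 + P)
C(7)*H = (-36 + 7)*62 = -29*62 = -1798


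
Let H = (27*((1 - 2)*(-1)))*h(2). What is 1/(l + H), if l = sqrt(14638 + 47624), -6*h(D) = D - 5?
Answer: -2/9197 + 4*sqrt(6918)/82773 ≈ 0.0038019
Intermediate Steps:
h(D) = 5/6 - D/6 (h(D) = -(D - 5)/6 = -(-5 + D)/6 = 5/6 - D/6)
H = 27/2 (H = (27*((1 - 2)*(-1)))*(5/6 - 1/6*2) = (27*(-1*(-1)))*(5/6 - 1/3) = (27*1)*(1/2) = 27*(1/2) = 27/2 ≈ 13.500)
l = 3*sqrt(6918) (l = sqrt(62262) = 3*sqrt(6918) ≈ 249.52)
1/(l + H) = 1/(3*sqrt(6918) + 27/2) = 1/(27/2 + 3*sqrt(6918))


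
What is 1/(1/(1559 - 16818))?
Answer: -15259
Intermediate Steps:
1/(1/(1559 - 16818)) = 1/(1/(-15259)) = 1/(-1/15259) = -15259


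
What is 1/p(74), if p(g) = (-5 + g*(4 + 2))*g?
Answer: 1/32486 ≈ 3.0782e-5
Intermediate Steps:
p(g) = g*(-5 + 6*g) (p(g) = (-5 + g*6)*g = (-5 + 6*g)*g = g*(-5 + 6*g))
1/p(74) = 1/(74*(-5 + 6*74)) = 1/(74*(-5 + 444)) = 1/(74*439) = 1/32486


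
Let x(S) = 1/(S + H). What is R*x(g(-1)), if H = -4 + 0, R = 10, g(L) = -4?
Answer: -5/4 ≈ -1.2500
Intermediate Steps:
H = -4
x(S) = 1/(-4 + S) (x(S) = 1/(S - 4) = 1/(-4 + S))
R*x(g(-1)) = 10/(-4 - 4) = 10/(-8) = 10*(-1/8) = -5/4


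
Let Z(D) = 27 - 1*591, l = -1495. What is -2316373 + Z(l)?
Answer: -2316937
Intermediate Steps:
Z(D) = -564 (Z(D) = 27 - 591 = -564)
-2316373 + Z(l) = -2316373 - 564 = -2316937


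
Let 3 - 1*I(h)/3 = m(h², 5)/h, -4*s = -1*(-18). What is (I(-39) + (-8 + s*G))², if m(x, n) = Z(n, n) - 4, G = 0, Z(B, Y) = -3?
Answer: 36/169 ≈ 0.21302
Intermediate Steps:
s = -9/2 (s = -(-1)*(-18)/4 = -¼*18 = -9/2 ≈ -4.5000)
m(x, n) = -7 (m(x, n) = -3 - 4 = -7)
I(h) = 9 + 21/h (I(h) = 9 - (-21)/h = 9 + 21/h)
(I(-39) + (-8 + s*G))² = ((9 + 21/(-39)) + (-8 - 9/2*0))² = ((9 + 21*(-1/39)) + (-8 + 0))² = ((9 - 7/13) - 8)² = (110/13 - 8)² = (6/13)² = 36/169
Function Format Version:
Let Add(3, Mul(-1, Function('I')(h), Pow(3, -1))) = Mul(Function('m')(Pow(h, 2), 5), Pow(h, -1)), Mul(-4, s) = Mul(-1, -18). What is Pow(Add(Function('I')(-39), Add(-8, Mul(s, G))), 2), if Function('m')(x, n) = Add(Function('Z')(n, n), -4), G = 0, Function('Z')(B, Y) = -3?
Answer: Rational(36, 169) ≈ 0.21302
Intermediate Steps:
s = Rational(-9, 2) (s = Mul(Rational(-1, 4), Mul(-1, -18)) = Mul(Rational(-1, 4), 18) = Rational(-9, 2) ≈ -4.5000)
Function('m')(x, n) = -7 (Function('m')(x, n) = Add(-3, -4) = -7)
Function('I')(h) = Add(9, Mul(21, Pow(h, -1))) (Function('I')(h) = Add(9, Mul(-3, Mul(-7, Pow(h, -1)))) = Add(9, Mul(21, Pow(h, -1))))
Pow(Add(Function('I')(-39), Add(-8, Mul(s, G))), 2) = Pow(Add(Add(9, Mul(21, Pow(-39, -1))), Add(-8, Mul(Rational(-9, 2), 0))), 2) = Pow(Add(Add(9, Mul(21, Rational(-1, 39))), Add(-8, 0)), 2) = Pow(Add(Add(9, Rational(-7, 13)), -8), 2) = Pow(Add(Rational(110, 13), -8), 2) = Pow(Rational(6, 13), 2) = Rational(36, 169)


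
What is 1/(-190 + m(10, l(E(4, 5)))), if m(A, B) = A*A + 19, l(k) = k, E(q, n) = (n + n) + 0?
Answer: -1/71 ≈ -0.014085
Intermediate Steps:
E(q, n) = 2*n (E(q, n) = 2*n + 0 = 2*n)
m(A, B) = 19 + A² (m(A, B) = A² + 19 = 19 + A²)
1/(-190 + m(10, l(E(4, 5)))) = 1/(-190 + (19 + 10²)) = 1/(-190 + (19 + 100)) = 1/(-190 + 119) = 1/(-71) = -1/71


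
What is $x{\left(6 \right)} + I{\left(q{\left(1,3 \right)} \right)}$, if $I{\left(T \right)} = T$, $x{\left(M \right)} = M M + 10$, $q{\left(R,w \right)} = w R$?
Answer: $49$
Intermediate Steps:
$q{\left(R,w \right)} = R w$
$x{\left(M \right)} = 10 + M^{2}$ ($x{\left(M \right)} = M^{2} + 10 = 10 + M^{2}$)
$x{\left(6 \right)} + I{\left(q{\left(1,3 \right)} \right)} = \left(10 + 6^{2}\right) + 1 \cdot 3 = \left(10 + 36\right) + 3 = 46 + 3 = 49$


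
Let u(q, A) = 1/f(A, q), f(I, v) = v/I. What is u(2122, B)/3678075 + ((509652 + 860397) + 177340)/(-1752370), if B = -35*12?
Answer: -16102904919305/18236038755474 ≈ -0.88303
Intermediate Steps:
B = -420
u(q, A) = A/q (u(q, A) = 1/(q/A) = A/q)
u(2122, B)/3678075 + ((509652 + 860397) + 177340)/(-1752370) = -420/2122/3678075 + ((509652 + 860397) + 177340)/(-1752370) = -420*1/2122*(1/3678075) + (1370049 + 177340)*(-1/1752370) = -210/1061*1/3678075 + 1547389*(-1/1752370) = -14/260162505 - 1547389/1752370 = -16102904919305/18236038755474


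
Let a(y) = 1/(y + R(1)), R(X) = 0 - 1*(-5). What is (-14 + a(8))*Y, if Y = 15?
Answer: -2715/13 ≈ -208.85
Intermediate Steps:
R(X) = 5 (R(X) = 0 + 5 = 5)
a(y) = 1/(5 + y) (a(y) = 1/(y + 5) = 1/(5 + y))
(-14 + a(8))*Y = (-14 + 1/(5 + 8))*15 = (-14 + 1/13)*15 = -181/13*15 = -2715/13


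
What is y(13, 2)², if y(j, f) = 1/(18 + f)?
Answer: 1/400 ≈ 0.0025000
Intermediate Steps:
y(13, 2)² = (1/(18 + 2))² = (1/20)² = 1/400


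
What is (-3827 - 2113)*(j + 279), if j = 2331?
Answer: -15503400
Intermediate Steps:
(-3827 - 2113)*(j + 279) = (-3827 - 2113)*(2331 + 279) = -5940*2610 = -15503400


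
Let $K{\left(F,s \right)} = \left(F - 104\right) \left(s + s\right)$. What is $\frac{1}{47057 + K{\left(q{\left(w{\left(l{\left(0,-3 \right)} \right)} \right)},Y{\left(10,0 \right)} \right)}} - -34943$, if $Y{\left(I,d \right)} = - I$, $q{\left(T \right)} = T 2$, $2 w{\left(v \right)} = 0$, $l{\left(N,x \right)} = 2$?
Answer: $\frac{1716994192}{49137} \approx 34943.0$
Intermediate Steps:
$w{\left(v \right)} = 0$ ($w{\left(v \right)} = \frac{1}{2} \cdot 0 = 0$)
$q{\left(T \right)} = 2 T$
$K{\left(F,s \right)} = 2 s \left(-104 + F\right)$ ($K{\left(F,s \right)} = \left(-104 + F\right) 2 s = 2 s \left(-104 + F\right)$)
$\frac{1}{47057 + K{\left(q{\left(w{\left(l{\left(0,-3 \right)} \right)} \right)},Y{\left(10,0 \right)} \right)}} - -34943 = \frac{1}{47057 + 2 \left(\left(-1\right) 10\right) \left(-104 + 2 \cdot 0\right)} - -34943 = \frac{1}{47057 + 2 \left(-10\right) \left(-104 + 0\right)} + 34943 = \frac{1}{47057 + 2 \left(-10\right) \left(-104\right)} + 34943 = \frac{1}{47057 + 2080} + 34943 = \frac{1}{49137} + 34943 = \frac{1716994192}{49137}$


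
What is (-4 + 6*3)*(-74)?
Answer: -1036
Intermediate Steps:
(-4 + 6*3)*(-74) = (-4 + 18)*(-74) = 14*(-74) = -1036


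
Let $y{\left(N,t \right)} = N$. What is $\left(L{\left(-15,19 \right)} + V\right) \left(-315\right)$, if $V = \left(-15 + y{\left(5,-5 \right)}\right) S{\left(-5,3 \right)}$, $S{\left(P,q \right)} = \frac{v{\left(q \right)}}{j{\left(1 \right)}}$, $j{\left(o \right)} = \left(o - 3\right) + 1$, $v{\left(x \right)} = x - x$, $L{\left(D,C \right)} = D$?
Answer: $4725$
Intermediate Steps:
$v{\left(x \right)} = 0$
$j{\left(o \right)} = -2 + o$ ($j{\left(o \right)} = \left(-3 + o\right) + 1 = -2 + o$)
$S{\left(P,q \right)} = 0$ ($S{\left(P,q \right)} = \frac{0}{-2 + 1} = \frac{0}{-1} = 0 \left(-1\right) = 0$)
$V = 0$ ($V = \left(-15 + 5\right) 0 = \left(-10\right) 0 = 0$)
$\left(L{\left(-15,19 \right)} + V\right) \left(-315\right) = \left(-15 + 0\right) \left(-315\right) = \left(-15\right) \left(-315\right) = 4725$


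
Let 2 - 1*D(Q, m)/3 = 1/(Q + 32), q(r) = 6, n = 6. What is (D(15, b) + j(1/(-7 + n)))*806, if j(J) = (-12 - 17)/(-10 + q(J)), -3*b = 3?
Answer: 999037/94 ≈ 10628.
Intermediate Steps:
b = -1 (b = -⅓*3 = -1)
D(Q, m) = 6 - 3/(32 + Q) (D(Q, m) = 6 - 3/(Q + 32) = 6 - 3/(32 + Q))
j(J) = 29/4 (j(J) = (-12 - 17)/(-10 + 6) = -29/(-4) = -29*(-¼) = 29/4)
(D(15, b) + j(1/(-7 + n)))*806 = (3*(63 + 2*15)/(32 + 15) + 29/4)*806 = (3*(63 + 30)/47 + 29/4)*806 = (3*(1/47)*93 + 29/4)*806 = (279/47 + 29/4)*806 = (2479/188)*806 = 999037/94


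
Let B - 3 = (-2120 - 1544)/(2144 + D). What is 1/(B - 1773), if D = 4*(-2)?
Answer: -267/473048 ≈ -0.00056442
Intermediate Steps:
D = -8
B = 343/267 (B = 3 + (-2120 - 1544)/(2144 - 8) = 3 - 3664/2136 = 3 - 3664*1/2136 = 3 - 458/267 = 343/267 ≈ 1.2846)
1/(B - 1773) = 1/(343/267 - 1773) = 1/(-473048/267) = -267/473048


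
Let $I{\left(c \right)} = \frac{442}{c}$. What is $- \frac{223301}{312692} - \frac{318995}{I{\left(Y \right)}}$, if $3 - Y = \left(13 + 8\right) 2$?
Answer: $\frac{149616980693}{5315764} \approx 28146.0$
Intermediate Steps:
$Y = -39$ ($Y = 3 - \left(13 + 8\right) 2 = 3 - 21 \cdot 2 = 3 - 42 = -39$)
$- \frac{223301}{312692} - \frac{318995}{I{\left(Y \right)}} = - \frac{223301}{312692} - \frac{318995}{442 \frac{1}{-39}} = \left(-223301\right) \frac{1}{312692} - \frac{318995}{442 \left(- \frac{1}{39}\right)} = - \frac{223301}{312692} - \frac{318995}{- \frac{34}{3}} = - \frac{223301}{312692} - - \frac{956985}{34} = - \frac{223301}{312692} + \frac{956985}{34} = \frac{149616980693}{5315764}$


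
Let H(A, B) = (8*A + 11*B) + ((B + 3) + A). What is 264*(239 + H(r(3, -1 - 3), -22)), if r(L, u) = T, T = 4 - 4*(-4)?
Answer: 41712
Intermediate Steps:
T = 20 (T = 4 + 16 = 20)
r(L, u) = 20
H(A, B) = 3 + 9*A + 12*B (H(A, B) = (8*A + 11*B) + ((3 + B) + A) = (8*A + 11*B) + (3 + A + B) = 3 + 9*A + 12*B)
264*(239 + H(r(3, -1 - 3), -22)) = 264*(239 + (3 + 9*20 + 12*(-22))) = 264*(239 + (3 + 180 - 264)) = 264*(239 - 81) = 264*158 = 41712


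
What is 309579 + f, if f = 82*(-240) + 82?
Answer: 289981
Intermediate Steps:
f = -19598 (f = -19680 + 82 = -19598)
309579 + f = 309579 - 19598 = 289981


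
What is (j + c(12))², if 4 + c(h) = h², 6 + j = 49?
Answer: 33489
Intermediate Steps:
j = 43 (j = -6 + 49 = 43)
c(h) = -4 + h²
(j + c(12))² = (43 + (-4 + 12²))² = (43 + (-4 + 144))² = (43 + 140)² = 183² = 33489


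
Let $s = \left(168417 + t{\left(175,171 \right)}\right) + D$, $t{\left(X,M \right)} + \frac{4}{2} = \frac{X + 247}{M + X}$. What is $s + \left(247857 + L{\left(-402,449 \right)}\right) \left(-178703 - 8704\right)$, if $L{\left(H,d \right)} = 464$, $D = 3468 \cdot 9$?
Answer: $- \frac{8050882665249}{173} \approx -4.6537 \cdot 10^{10}$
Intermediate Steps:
$D = 31212$
$t{\left(X,M \right)} = -2 + \frac{247 + X}{M + X}$ ($t{\left(X,M \right)} = -2 + \frac{X + 247}{M + X} = -2 + \frac{247 + X}{M + X}$)
$s = \frac{34535682}{173}$ ($s = \left(168417 + \frac{247 - 175 - 342}{171 + 175}\right) + 31212 = \left(168417 + \frac{247 - 175 - 342}{346}\right) + 31212 = \left(168417 + \frac{1}{346} \left(-270\right)\right) + 31212 = \left(168417 - \frac{135}{173}\right) + 31212 = \frac{29136006}{173} + 31212 = \frac{34535682}{173} \approx 1.9963 \cdot 10^{5}$)
$s + \left(247857 + L{\left(-402,449 \right)}\right) \left(-178703 - 8704\right) = \frac{34535682}{173} + \left(247857 + 464\right) \left(-178703 - 8704\right) = \frac{34535682}{173} + 248321 \left(-187407\right) = \frac{34535682}{173} - 46537093647 = - \frac{8050882665249}{173}$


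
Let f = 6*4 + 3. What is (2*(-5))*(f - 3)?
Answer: -240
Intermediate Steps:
f = 27 (f = 24 + 3 = 27)
(2*(-5))*(f - 3) = (2*(-5))*(27 - 3) = -10*24 = -240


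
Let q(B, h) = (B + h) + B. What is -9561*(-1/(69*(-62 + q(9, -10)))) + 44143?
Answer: 54822419/1242 ≈ 44140.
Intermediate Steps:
q(B, h) = h + 2*B
-9561*(-1/(69*(-62 + q(9, -10)))) + 44143 = -9561*(-1/(69*(-62 + (-10 + 2*9)))) + 44143 = -9561*(-1/(69*(-62 + (-10 + 18)))) + 44143 = -9561*(-1/(69*(-62 + 8))) + 44143 = -9561/((-54*(-69))) + 44143 = -9561/3726 + 44143 = -9561*1/3726 + 44143 = -3187/1242 + 44143 = 54822419/1242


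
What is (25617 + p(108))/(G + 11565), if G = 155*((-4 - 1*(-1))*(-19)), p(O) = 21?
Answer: 4273/3400 ≈ 1.2568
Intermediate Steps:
G = 8835 (G = 155*((-4 + 1)*(-19)) = 155*(-3*(-19)) = 155*57 = 8835)
(25617 + p(108))/(G + 11565) = (25617 + 21)/(8835 + 11565) = 25638/20400 = 25638*(1/20400) = 4273/3400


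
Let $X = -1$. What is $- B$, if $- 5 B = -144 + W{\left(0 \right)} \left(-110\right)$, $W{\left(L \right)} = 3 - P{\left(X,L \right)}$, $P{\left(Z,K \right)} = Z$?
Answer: $- \frac{584}{5} \approx -116.8$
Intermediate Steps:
$W{\left(L \right)} = 4$ ($W{\left(L \right)} = 3 - -1 = 3 + 1 = 4$)
$B = \frac{584}{5}$ ($B = - \frac{-144 + 4 \left(-110\right)}{5} = - \frac{-144 - 440}{5} = \left(- \frac{1}{5}\right) \left(-584\right) = \frac{584}{5} \approx 116.8$)
$- B = \left(-1\right) \frac{584}{5} = - \frac{584}{5}$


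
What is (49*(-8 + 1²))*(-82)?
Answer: 28126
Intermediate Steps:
(49*(-8 + 1²))*(-82) = (49*(-8 + 1))*(-82) = (49*(-7))*(-82) = -343*(-82) = 28126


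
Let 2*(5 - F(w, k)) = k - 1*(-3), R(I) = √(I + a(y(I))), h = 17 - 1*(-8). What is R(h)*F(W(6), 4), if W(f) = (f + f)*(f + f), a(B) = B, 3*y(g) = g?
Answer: 5*√3 ≈ 8.6602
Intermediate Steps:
y(g) = g/3
h = 25 (h = 17 + 8 = 25)
W(f) = 4*f² (W(f) = (2*f)*(2*f) = 4*f²)
R(I) = 2*√3*√I/3 (R(I) = √(I + I/3) = √(4*I/3) = 2*√3*√I/3)
F(w, k) = 7/2 - k/2 (F(w, k) = 5 - (k - 1*(-3))/2 = 5 - (k + 3)/2 = 5 - (3 + k)/2 = 5 + (-3/2 - k/2) = 7/2 - k/2)
R(h)*F(W(6), 4) = (2*√3*√25/3)*(7/2 - ½*4) = ((⅔)*√3*5)*(7/2 - 2) = (10*√3/3)*(3/2) = 5*√3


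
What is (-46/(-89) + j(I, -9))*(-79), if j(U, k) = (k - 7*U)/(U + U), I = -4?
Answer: 104517/712 ≈ 146.79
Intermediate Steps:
j(U, k) = (k - 7*U)/(2*U) (j(U, k) = (k - 7*U)/((2*U)) = (k - 7*U)*(1/(2*U)) = (k - 7*U)/(2*U))
(-46/(-89) + j(I, -9))*(-79) = (-46/(-89) + (1/2)*(-9 - 7*(-4))/(-4))*(-79) = (-46*(-1/89) + (1/2)*(-1/4)*(-9 + 28))*(-79) = (46/89 + (1/2)*(-1/4)*19)*(-79) = (46/89 - 19/8)*(-79) = -1323/712*(-79) = 104517/712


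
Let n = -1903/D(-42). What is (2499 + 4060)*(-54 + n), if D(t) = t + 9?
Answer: 72149/3 ≈ 24050.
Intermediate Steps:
D(t) = 9 + t
n = 173/3 (n = -1903/(9 - 42) = -1903/(-33) = -1903*(-1/33) = 173/3 ≈ 57.667)
(2499 + 4060)*(-54 + n) = (2499 + 4060)*(-54 + 173/3) = 6559*(11/3) = 72149/3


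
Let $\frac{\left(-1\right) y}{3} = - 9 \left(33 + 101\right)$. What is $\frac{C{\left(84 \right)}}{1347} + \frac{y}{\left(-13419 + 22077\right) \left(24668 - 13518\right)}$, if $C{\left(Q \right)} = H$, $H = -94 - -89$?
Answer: $- \frac{26545003}{7224163050} \approx -0.0036745$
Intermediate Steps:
$H = -5$ ($H = -94 + 89 = -5$)
$C{\left(Q \right)} = -5$
$y = 3618$ ($y = - 3 \left(- 9 \left(33 + 101\right)\right) = - 3 \left(\left(-9\right) 134\right) = \left(-3\right) \left(-1206\right) = 3618$)
$\frac{C{\left(84 \right)}}{1347} + \frac{y}{\left(-13419 + 22077\right) \left(24668 - 13518\right)} = - \frac{5}{1347} + \frac{3618}{\left(-13419 + 22077\right) \left(24668 - 13518\right)} = \left(-5\right) \frac{1}{1347} + \frac{3618}{8658 \cdot 11150} = - \frac{5}{1347} + \frac{3618}{96536700} = - \frac{5}{1347} + 3618 \cdot \frac{1}{96536700} = - \frac{5}{1347} + \frac{201}{5363150} = - \frac{26545003}{7224163050}$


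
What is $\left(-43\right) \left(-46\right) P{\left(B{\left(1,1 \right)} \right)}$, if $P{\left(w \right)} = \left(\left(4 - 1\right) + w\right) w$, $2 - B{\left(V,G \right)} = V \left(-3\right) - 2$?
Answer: $138460$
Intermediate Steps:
$B{\left(V,G \right)} = 4 + 3 V$ ($B{\left(V,G \right)} = 2 - \left(V \left(-3\right) - 2\right) = 2 - \left(- 3 V - 2\right) = 2 - \left(-2 - 3 V\right) = 2 + \left(2 + 3 V\right) = 4 + 3 V$)
$P{\left(w \right)} = w \left(3 + w\right)$ ($P{\left(w \right)} = \left(3 + w\right) w = w \left(3 + w\right)$)
$\left(-43\right) \left(-46\right) P{\left(B{\left(1,1 \right)} \right)} = \left(-43\right) \left(-46\right) \left(4 + 3 \cdot 1\right) \left(3 + \left(4 + 3 \cdot 1\right)\right) = 1978 \left(4 + 3\right) \left(3 + \left(4 + 3\right)\right) = 1978 \cdot 7 \left(3 + 7\right) = 1978 \cdot 7 \cdot 10 = 1978 \cdot 70 = 138460$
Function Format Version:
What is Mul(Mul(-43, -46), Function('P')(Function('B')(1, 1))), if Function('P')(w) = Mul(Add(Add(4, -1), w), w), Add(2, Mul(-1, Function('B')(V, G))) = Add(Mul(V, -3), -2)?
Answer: 138460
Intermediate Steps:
Function('B')(V, G) = Add(4, Mul(3, V)) (Function('B')(V, G) = Add(2, Mul(-1, Add(Mul(V, -3), -2))) = Add(2, Mul(-1, Add(Mul(-3, V), -2))) = Add(2, Mul(-1, Add(-2, Mul(-3, V)))) = Add(2, Add(2, Mul(3, V))) = Add(4, Mul(3, V)))
Function('P')(w) = Mul(w, Add(3, w)) (Function('P')(w) = Mul(Add(3, w), w) = Mul(w, Add(3, w)))
Mul(Mul(-43, -46), Function('P')(Function('B')(1, 1))) = Mul(Mul(-43, -46), Mul(Add(4, Mul(3, 1)), Add(3, Add(4, Mul(3, 1))))) = Mul(1978, Mul(Add(4, 3), Add(3, Add(4, 3)))) = Mul(1978, Mul(7, Add(3, 7))) = Mul(1978, Mul(7, 10)) = Mul(1978, 70) = 138460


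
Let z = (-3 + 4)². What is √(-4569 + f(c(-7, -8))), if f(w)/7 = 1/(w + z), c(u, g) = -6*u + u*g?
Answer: 2*I*√1243891/33 ≈ 67.594*I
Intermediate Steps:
z = 1 (z = 1² = 1)
c(u, g) = -6*u + g*u
f(w) = 7/(1 + w) (f(w) = 7/(w + 1) = 7/(1 + w))
√(-4569 + f(c(-7, -8))) = √(-4569 + 7/(1 - 7*(-6 - 8))) = √(-4569 + 7/(1 - 7*(-14))) = √(-4569 + 7/(1 + 98)) = √(-4569 + 7/99) = √(-452324/99) = 2*I*√1243891/33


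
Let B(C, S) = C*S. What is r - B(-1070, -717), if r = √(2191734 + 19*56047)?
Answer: -767190 + √3256627 ≈ -7.6539e+5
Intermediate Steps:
r = √3256627 (r = √(2191734 + 1064893) = √3256627 ≈ 1804.6)
r - B(-1070, -717) = √3256627 - (-1070)*(-717) = √3256627 - 1*767190 = √3256627 - 767190 = -767190 + √3256627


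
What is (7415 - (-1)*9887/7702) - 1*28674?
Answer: -163726931/7702 ≈ -21258.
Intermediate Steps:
(7415 - (-1)*9887/7702) - 1*28674 = (7415 - (-1)*9887*(1/7702)) - 28674 = (7415 - (-1)*9887/7702) - 28674 = (7415 - 1*(-9887/7702)) - 28674 = (7415 + 9887/7702) - 28674 = 57120217/7702 - 28674 = -163726931/7702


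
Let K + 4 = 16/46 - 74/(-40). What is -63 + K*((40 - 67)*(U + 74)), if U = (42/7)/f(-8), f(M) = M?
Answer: 6442299/1840 ≈ 3501.3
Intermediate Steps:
U = -¾ (U = (42/7)/(-8) = (42*(⅐))*(-⅛) = 6*(-⅛) = -¾ ≈ -0.75000)
K = -829/460 (K = -4 + (16/46 - 74/(-40)) = -4 + (16*(1/46) - 74*(-1/40)) = -4 + (8/23 + 37/20) = -4 + 1011/460 = -829/460 ≈ -1.8022)
-63 + K*((40 - 67)*(U + 74)) = -63 - 829*(40 - 67)*(-¾ + 74)/460 = -63 - (-22383)*293/(460*4) = -63 - 829/460*(-7911/4) = -63 + 6558219/1840 = 6442299/1840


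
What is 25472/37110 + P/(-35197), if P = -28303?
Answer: 973431157/653080335 ≈ 1.4905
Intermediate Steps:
25472/37110 + P/(-35197) = 25472/37110 - 28303/(-35197) = 25472*(1/37110) - 28303*(-1/35197) = 12736/18555 + 28303/35197 = 973431157/653080335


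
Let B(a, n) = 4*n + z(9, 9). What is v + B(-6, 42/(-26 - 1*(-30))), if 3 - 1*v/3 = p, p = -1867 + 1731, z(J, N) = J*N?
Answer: 540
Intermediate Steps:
B(a, n) = 81 + 4*n (B(a, n) = 4*n + 9*9 = 4*n + 81 = 81 + 4*n)
p = -136
v = 417 (v = 9 - 3*(-136) = 9 + 408 = 417)
v + B(-6, 42/(-26 - 1*(-30))) = 417 + (81 + 4*(42/(-26 - 1*(-30)))) = 417 + (81 + 4*(42/(-26 + 30))) = 417 + (81 + 4*(42/4)) = 417 + (81 + 4*(42*(1/4))) = 417 + (81 + 4*(21/2)) = 417 + (81 + 42) = 417 + 123 = 540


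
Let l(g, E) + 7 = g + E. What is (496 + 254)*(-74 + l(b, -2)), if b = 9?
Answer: -55500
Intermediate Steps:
l(g, E) = -7 + E + g (l(g, E) = -7 + (g + E) = -7 + (E + g) = -7 + E + g)
(496 + 254)*(-74 + l(b, -2)) = (496 + 254)*(-74 + (-7 - 2 + 9)) = 750*(-74 + 0) = 750*(-74) = -55500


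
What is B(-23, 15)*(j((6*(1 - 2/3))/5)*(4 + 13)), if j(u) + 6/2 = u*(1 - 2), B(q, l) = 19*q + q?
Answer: 26588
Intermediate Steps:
B(q, l) = 20*q
j(u) = -3 - u (j(u) = -3 + u*(1 - 2) = -3 + u*(-1) = -3 - u)
B(-23, 15)*(j((6*(1 - 2/3))/5)*(4 + 13)) = (20*(-23))*((-3 - 6*(1 - 2/3)/5)*(4 + 13)) = -460*(-3 - 6*(1 - 2*⅓)/5)*17 = -460*(-3 - 6*(1 - ⅔)/5)*17 = -460*(-3 - 6*(⅓)/5)*17 = -460*(-3 - 2/5)*17 = -460*(-3 - 1*⅖)*17 = -460*(-3 - ⅖)*17 = -(-1564)*17 = -460*(-289/5) = 26588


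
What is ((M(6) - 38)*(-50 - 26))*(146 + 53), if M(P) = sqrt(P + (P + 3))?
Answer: 574712 - 15124*sqrt(15) ≈ 5.1614e+5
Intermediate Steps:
M(P) = sqrt(3 + 2*P) (M(P) = sqrt(P + (3 + P)) = sqrt(3 + 2*P))
((M(6) - 38)*(-50 - 26))*(146 + 53) = ((sqrt(3 + 2*6) - 38)*(-50 - 26))*(146 + 53) = ((sqrt(3 + 12) - 38)*(-76))*199 = ((sqrt(15) - 38)*(-76))*199 = ((-38 + sqrt(15))*(-76))*199 = (2888 - 76*sqrt(15))*199 = 574712 - 15124*sqrt(15)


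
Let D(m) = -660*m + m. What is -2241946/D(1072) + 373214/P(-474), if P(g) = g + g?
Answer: -32691364883/83714088 ≈ -390.51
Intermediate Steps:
D(m) = -659*m
P(g) = 2*g
-2241946/D(1072) + 373214/P(-474) = -2241946/((-659*1072)) + 373214/((2*(-474))) = -2241946/(-706448) + 373214/(-948) = -2241946*(-1/706448) + 373214*(-1/948) = 1120973/353224 - 186607/474 = -32691364883/83714088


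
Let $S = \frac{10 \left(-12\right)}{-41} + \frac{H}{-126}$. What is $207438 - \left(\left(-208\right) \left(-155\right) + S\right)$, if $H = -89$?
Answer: $\frac{905054099}{5166} \approx 1.7519 \cdot 10^{5}$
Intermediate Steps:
$S = \frac{18769}{5166}$ ($S = \frac{10 \left(-12\right)}{-41} - \frac{89}{-126} = \left(-120\right) \left(- \frac{1}{41}\right) - - \frac{89}{126} = \frac{120}{41} + \frac{89}{126} = \frac{18769}{5166} \approx 3.6332$)
$207438 - \left(\left(-208\right) \left(-155\right) + S\right) = 207438 - \left(\left(-208\right) \left(-155\right) + \frac{18769}{5166}\right) = 207438 - \left(32240 + \frac{18769}{5166}\right) = 207438 - \frac{166570609}{5166} = \frac{905054099}{5166}$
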